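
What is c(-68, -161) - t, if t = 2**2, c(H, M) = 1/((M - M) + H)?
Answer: -273/68 ≈ -4.0147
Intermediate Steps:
c(H, M) = 1/H (c(H, M) = 1/(0 + H) = 1/H)
t = 4
c(-68, -161) - t = 1/(-68) - 1*4 = -1/68 - 4 = -273/68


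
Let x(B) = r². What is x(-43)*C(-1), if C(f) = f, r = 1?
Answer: -1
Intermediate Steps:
x(B) = 1 (x(B) = 1² = 1)
x(-43)*C(-1) = 1*(-1) = -1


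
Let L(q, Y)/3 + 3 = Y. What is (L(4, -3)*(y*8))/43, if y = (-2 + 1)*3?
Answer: 432/43 ≈ 10.047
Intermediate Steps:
L(q, Y) = -9 + 3*Y
y = -3 (y = -1*3 = -3)
(L(4, -3)*(y*8))/43 = ((-9 + 3*(-3))*(-3*8))/43 = ((-9 - 9)*(-24))*(1/43) = -18*(-24)*(1/43) = 432*(1/43) = 432/43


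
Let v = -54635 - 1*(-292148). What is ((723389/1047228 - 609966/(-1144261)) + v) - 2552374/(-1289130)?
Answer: 20383736425171085917029/85820403422078780 ≈ 2.3752e+5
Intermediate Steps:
v = 237513 (v = -54635 + 292148 = 237513)
((723389/1047228 - 609966/(-1144261)) + v) - 2552374/(-1289130) = ((723389/1047228 - 609966/(-1144261)) + 237513) - 2552374/(-1289130) = ((723389*(1/1047228) - 609966*(-1/1144261)) + 237513) - 2552374*(-1/1289130) = ((723389/1047228 + 609966/1144261) + 237513) + 1276187/644565 = (1466519294777/1198302158508 + 237513) + 1276187/644565 = 284613807093005381/1198302158508 + 1276187/644565 = 20383736425171085917029/85820403422078780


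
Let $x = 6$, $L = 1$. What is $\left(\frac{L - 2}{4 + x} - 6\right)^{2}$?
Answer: $\frac{3721}{100} \approx 37.21$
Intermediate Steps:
$\left(\frac{L - 2}{4 + x} - 6\right)^{2} = \left(\frac{1 - 2}{4 + 6} - 6\right)^{2} = \left(- \frac{1}{10} - 6\right)^{2} = \left(- \frac{61}{10}\right)^{2} = \frac{3721}{100}$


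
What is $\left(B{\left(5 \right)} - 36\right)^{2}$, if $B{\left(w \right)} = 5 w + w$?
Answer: $36$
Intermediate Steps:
$B{\left(w \right)} = 6 w$
$\left(B{\left(5 \right)} - 36\right)^{2} = \left(6 \cdot 5 - 36\right)^{2} = \left(30 - 36\right)^{2} = \left(-6\right)^{2} = 36$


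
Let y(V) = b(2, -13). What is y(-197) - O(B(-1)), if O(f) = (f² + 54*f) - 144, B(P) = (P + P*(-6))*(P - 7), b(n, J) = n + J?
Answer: 693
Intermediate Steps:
b(n, J) = J + n
B(P) = -5*P*(-7 + P) (B(P) = (P - 6*P)*(-7 + P) = (-5*P)*(-7 + P) = -5*P*(-7 + P))
y(V) = -11 (y(V) = -13 + 2 = -11)
O(f) = -144 + f² + 54*f
y(-197) - O(B(-1)) = -11 - (-144 + (5*(-1)*(7 - 1*(-1)))² + 54*(5*(-1)*(7 - 1*(-1)))) = -11 - (-144 + (5*(-1)*(7 + 1))² + 54*(5*(-1)*(7 + 1))) = -11 - (-144 + (5*(-1)*8)² + 54*(5*(-1)*8)) = -11 - (-144 + (-40)² + 54*(-40)) = -11 - (-144 + 1600 - 2160) = -11 - 1*(-704) = -11 + 704 = 693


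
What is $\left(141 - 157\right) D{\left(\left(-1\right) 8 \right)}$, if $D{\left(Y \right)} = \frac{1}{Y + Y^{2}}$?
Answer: $- \frac{2}{7} \approx -0.28571$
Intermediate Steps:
$\left(141 - 157\right) D{\left(\left(-1\right) 8 \right)} = \left(141 - 157\right) \frac{1}{\left(-1\right) 8 \left(1 - 8\right)} = - 16 \frac{1}{\left(-8\right) \left(1 - 8\right)} = - 16 \left(- \frac{1}{8 \left(-7\right)}\right) = - 16 \left(\left(- \frac{1}{8}\right) \left(- \frac{1}{7}\right)\right) = \left(-16\right) \frac{1}{56} = - \frac{2}{7}$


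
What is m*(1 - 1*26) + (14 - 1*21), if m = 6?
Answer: -157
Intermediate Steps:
m*(1 - 1*26) + (14 - 1*21) = 6*(1 - 1*26) + (14 - 1*21) = 6*(1 - 26) + (14 - 21) = 6*(-25) - 7 = -150 - 7 = -157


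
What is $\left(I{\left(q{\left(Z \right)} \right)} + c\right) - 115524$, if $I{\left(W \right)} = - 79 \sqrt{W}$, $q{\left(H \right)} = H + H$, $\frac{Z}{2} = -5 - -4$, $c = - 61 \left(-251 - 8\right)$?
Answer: $-99725 - 158 i \approx -99725.0 - 158.0 i$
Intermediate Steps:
$c = 15799$ ($c = \left(-61\right) \left(-259\right) = 15799$)
$Z = -2$ ($Z = 2 \left(-5 - -4\right) = 2 \left(-5 + 4\right) = 2 \left(-1\right) = -2$)
$q{\left(H \right)} = 2 H$
$\left(I{\left(q{\left(Z \right)} \right)} + c\right) - 115524 = \left(- 79 \sqrt{2 \left(-2\right)} + 15799\right) - 115524 = \left(- 79 \sqrt{-4} + 15799\right) - 115524 = \left(- 79 \cdot 2 i + 15799\right) - 115524 = \left(- 158 i + 15799\right) - 115524 = \left(15799 - 158 i\right) - 115524 = -99725 - 158 i$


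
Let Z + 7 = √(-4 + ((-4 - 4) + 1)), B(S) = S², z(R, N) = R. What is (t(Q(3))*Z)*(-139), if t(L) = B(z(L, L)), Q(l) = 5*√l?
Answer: 72975 - 10425*I*√11 ≈ 72975.0 - 34576.0*I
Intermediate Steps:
t(L) = L²
Z = -7 + I*√11 (Z = -7 + √(-4 + ((-4 - 4) + 1)) = -7 + √(-4 + (-8 + 1)) = -7 + √(-4 - 7) = -7 + √(-11) = -7 + I*√11 ≈ -7.0 + 3.3166*I)
(t(Q(3))*Z)*(-139) = ((5*√3)²*(-7 + I*√11))*(-139) = (75*(-7 + I*√11))*(-139) = (-525 + 75*I*√11)*(-139) = 72975 - 10425*I*√11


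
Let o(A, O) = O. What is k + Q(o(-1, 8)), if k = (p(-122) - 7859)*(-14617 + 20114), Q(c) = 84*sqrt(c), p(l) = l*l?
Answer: 38616425 + 168*sqrt(2) ≈ 3.8617e+7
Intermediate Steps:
p(l) = l**2
k = 38616425 (k = ((-122)**2 - 7859)*(-14617 + 20114) = (14884 - 7859)*5497 = 7025*5497 = 38616425)
k + Q(o(-1, 8)) = 38616425 + 84*sqrt(8) = 38616425 + 84*(2*sqrt(2)) = 38616425 + 168*sqrt(2)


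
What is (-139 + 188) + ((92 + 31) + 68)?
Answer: 240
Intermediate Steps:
(-139 + 188) + ((92 + 31) + 68) = 49 + (123 + 68) = 49 + 191 = 240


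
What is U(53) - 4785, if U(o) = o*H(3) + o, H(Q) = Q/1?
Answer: -4573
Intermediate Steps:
H(Q) = Q (H(Q) = Q*1 = Q)
U(o) = 4*o (U(o) = o*3 + o = 3*o + o = 4*o)
U(53) - 4785 = 4*53 - 4785 = 212 - 4785 = -4573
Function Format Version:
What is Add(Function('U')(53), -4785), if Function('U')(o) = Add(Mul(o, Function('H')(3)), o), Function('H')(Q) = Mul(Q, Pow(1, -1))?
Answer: -4573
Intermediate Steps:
Function('H')(Q) = Q (Function('H')(Q) = Mul(Q, 1) = Q)
Function('U')(o) = Mul(4, o) (Function('U')(o) = Add(Mul(o, 3), o) = Add(Mul(3, o), o) = Mul(4, o))
Add(Function('U')(53), -4785) = Add(Mul(4, 53), -4785) = Add(212, -4785) = -4573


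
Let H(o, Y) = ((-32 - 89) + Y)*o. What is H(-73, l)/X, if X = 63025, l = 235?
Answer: -8322/63025 ≈ -0.13204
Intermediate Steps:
H(o, Y) = o*(-121 + Y) (H(o, Y) = (-121 + Y)*o = o*(-121 + Y))
H(-73, l)/X = -73*(-121 + 235)/63025 = -73*114*(1/63025) = -8322*1/63025 = -8322/63025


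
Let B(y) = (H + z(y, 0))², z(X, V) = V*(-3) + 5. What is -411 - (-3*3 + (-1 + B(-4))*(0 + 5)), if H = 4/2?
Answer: -642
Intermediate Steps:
z(X, V) = 5 - 3*V (z(X, V) = -3*V + 5 = 5 - 3*V)
H = 2 (H = 4*(½) = 2)
B(y) = 49 (B(y) = (2 + (5 - 3*0))² = (2 + (5 + 0))² = (2 + 5)² = 7² = 49)
-411 - (-3*3 + (-1 + B(-4))*(0 + 5)) = -411 - (-3*3 + (-1 + 49)*(0 + 5)) = -411 - (-9 + 48*5) = -411 - (-9 + 240) = -411 - 1*231 = -411 - 231 = -642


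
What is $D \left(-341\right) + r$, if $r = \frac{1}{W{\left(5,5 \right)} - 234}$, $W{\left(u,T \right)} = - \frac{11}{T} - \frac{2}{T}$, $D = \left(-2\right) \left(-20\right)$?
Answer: $- \frac{16136125}{1183} \approx -13640.0$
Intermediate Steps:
$D = 40$
$W{\left(u,T \right)} = - \frac{13}{T}$
$r = - \frac{5}{1183}$ ($r = \frac{1}{- \frac{13}{5} - 234} = \frac{1}{- \frac{1183}{5}} = - \frac{5}{1183} \approx -0.0042265$)
$D \left(-341\right) + r = 40 \left(-341\right) - \frac{5}{1183} = -13640 - \frac{5}{1183} = - \frac{16136125}{1183}$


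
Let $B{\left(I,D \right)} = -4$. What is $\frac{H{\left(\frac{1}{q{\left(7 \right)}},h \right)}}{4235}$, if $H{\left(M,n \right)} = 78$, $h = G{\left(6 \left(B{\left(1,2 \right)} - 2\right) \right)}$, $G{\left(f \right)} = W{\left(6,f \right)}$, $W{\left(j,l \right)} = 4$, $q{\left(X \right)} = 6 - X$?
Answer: $\frac{78}{4235} \approx 0.018418$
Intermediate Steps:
$G{\left(f \right)} = 4$
$h = 4$
$\frac{H{\left(\frac{1}{q{\left(7 \right)}},h \right)}}{4235} = \frac{78}{4235}$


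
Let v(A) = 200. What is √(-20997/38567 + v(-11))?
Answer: √296672906501/38567 ≈ 14.123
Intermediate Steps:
√(-20997/38567 + v(-11)) = √(-20997/38567 + 200) = √(7692403/38567) = √296672906501/38567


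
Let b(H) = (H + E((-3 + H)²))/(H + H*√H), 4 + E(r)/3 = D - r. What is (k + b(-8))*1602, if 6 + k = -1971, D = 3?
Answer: -3167154 + 599148/(8 + 16*I*√2) ≈ -3.1588e+6 - 23537.0*I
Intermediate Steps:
E(r) = -3 - 3*r (E(r) = -12 + 3*(3 - r) = -12 + (9 - 3*r) = -3 - 3*r)
k = -1977 (k = -6 - 1971 = -1977)
b(H) = (-3 + H - 3*(-3 + H)²)/(H + H^(3/2)) (b(H) = (H + (-3 - 3*(-3 + H)²))/(H + H*√H) = (-3 + H - 3*(-3 + H)²)/(H + H^(3/2)))
(k + b(-8))*1602 = (-1977 + (-3 - 8 - 3*(-3 - 8)²)/(-8 + (-8)^(3/2)))*1602 = (-1977 + (-3 - 8 - 3*(-11)²)/(-8 - 16*I*√2))*1602 = (-1977 + (-3 - 8 - 3*121)/(-8 - 16*I*√2))*1602 = (-1977 + (-3 - 8 - 363)/(-8 - 16*I*√2))*1602 = (-1977 - 374/(-8 - 16*I*√2))*1602 = -3167154 - 599148/(-8 - 16*I*√2)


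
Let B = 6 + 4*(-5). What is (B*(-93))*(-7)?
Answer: -9114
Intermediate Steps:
B = -14 (B = 6 - 20 = -14)
(B*(-93))*(-7) = -14*(-93)*(-7) = 1302*(-7) = -9114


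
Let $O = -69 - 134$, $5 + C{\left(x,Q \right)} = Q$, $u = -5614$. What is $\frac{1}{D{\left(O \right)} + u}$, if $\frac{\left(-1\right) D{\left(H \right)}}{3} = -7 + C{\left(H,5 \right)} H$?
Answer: $- \frac{1}{5593} \approx -0.00017879$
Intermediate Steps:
$C{\left(x,Q \right)} = -5 + Q$
$O = -203$ ($O = -69 - 134 = -203$)
$D{\left(H \right)} = 21$ ($D{\left(H \right)} = - 3 \left(-7 + \left(-5 + 5\right) H\right) = - 3 \left(-7 + 0 H\right) = - 3 \left(-7 + 0\right) = \left(-3\right) \left(-7\right) = 21$)
$\frac{1}{D{\left(O \right)} + u} = \frac{1}{21 - 5614} = \frac{1}{-5593} = - \frac{1}{5593}$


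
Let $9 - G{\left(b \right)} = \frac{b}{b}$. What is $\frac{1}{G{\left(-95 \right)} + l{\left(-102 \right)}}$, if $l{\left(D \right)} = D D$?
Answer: $\frac{1}{10412} \approx 9.6043 \cdot 10^{-5}$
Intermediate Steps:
$G{\left(b \right)} = 8$ ($G{\left(b \right)} = 9 - \frac{b}{b} = 9 - 1 = 8$)
$l{\left(D \right)} = D^{2}$
$\frac{1}{G{\left(-95 \right)} + l{\left(-102 \right)}} = \frac{1}{8 + \left(-102\right)^{2}} = \frac{1}{8 + 10404} = \frac{1}{10412}$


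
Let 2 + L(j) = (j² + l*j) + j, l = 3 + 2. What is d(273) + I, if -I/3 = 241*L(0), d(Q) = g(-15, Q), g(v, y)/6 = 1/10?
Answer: 7233/5 ≈ 1446.6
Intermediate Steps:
l = 5
g(v, y) = ⅗ (g(v, y) = 6/10 = 6*(⅒) = ⅗)
d(Q) = ⅗
L(j) = -2 + j² + 6*j (L(j) = -2 + ((j² + 5*j) + j) = -2 + (j² + 6*j) = -2 + j² + 6*j)
I = 1446 (I = -723*(-2 + 0² + 6*0) = -723*(-2 + 0 + 0) = -723*(-2) = -3*(-482) = 1446)
d(273) + I = ⅗ + 1446 = 7233/5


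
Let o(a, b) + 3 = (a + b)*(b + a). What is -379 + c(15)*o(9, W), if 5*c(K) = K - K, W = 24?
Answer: -379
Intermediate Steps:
c(K) = 0 (c(K) = (K - K)/5 = (1/5)*0 = 0)
o(a, b) = -3 + (a + b)**2 (o(a, b) = -3 + (a + b)*(b + a) = -3 + (a + b)*(a + b) = -3 + (a + b)**2)
-379 + c(15)*o(9, W) = -379 + 0*(-3 + (9 + 24)**2) = -379 + 0*(-3 + 33**2) = -379 + 0*(-3 + 1089) = -379 + 0*1086 = -379 + 0 = -379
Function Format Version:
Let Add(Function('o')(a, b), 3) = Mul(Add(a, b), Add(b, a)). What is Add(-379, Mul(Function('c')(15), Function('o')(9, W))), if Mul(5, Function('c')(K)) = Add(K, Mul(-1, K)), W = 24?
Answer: -379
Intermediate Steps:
Function('c')(K) = 0 (Function('c')(K) = Mul(Rational(1, 5), Add(K, Mul(-1, K))) = Mul(Rational(1, 5), 0) = 0)
Function('o')(a, b) = Add(-3, Pow(Add(a, b), 2)) (Function('o')(a, b) = Add(-3, Mul(Add(a, b), Add(b, a))) = Add(-3, Mul(Add(a, b), Add(a, b))) = Add(-3, Pow(Add(a, b), 2)))
Add(-379, Mul(Function('c')(15), Function('o')(9, W))) = Add(-379, Mul(0, Add(-3, Pow(Add(9, 24), 2)))) = Add(-379, Mul(0, Add(-3, Pow(33, 2)))) = Add(-379, Mul(0, Add(-3, 1089))) = Add(-379, Mul(0, 1086)) = Add(-379, 0) = -379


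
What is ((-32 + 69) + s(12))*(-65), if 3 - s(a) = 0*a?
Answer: -2600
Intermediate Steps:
s(a) = 3 (s(a) = 3 - 0*a = 3 - 1*0 = 3 + 0 = 3)
((-32 + 69) + s(12))*(-65) = ((-32 + 69) + 3)*(-65) = (37 + 3)*(-65) = 40*(-65) = -2600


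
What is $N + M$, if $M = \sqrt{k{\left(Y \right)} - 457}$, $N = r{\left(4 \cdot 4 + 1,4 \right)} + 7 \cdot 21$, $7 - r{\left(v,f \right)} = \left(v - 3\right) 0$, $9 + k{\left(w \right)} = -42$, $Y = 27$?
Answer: $154 + 2 i \sqrt{127} \approx 154.0 + 22.539 i$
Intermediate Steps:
$k{\left(w \right)} = -51$ ($k{\left(w \right)} = -9 - 42 = -51$)
$r{\left(v,f \right)} = 7$ ($r{\left(v,f \right)} = 7 - \left(v - 3\right) 0 = 7 - \left(-3 + v\right) 0 = 7 - 0 = 7 + 0 = 7$)
$N = 154$ ($N = 7 + 7 \cdot 21 = 7 + 147 = 154$)
$M = 2 i \sqrt{127}$ ($M = \sqrt{-51 - 457} = \sqrt{-508} = 2 i \sqrt{127} \approx 22.539 i$)
$N + M = 154 + 2 i \sqrt{127}$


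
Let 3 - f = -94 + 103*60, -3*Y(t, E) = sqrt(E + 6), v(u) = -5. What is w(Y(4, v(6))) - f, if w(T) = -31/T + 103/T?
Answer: 5867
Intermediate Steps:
Y(t, E) = -sqrt(6 + E)/3 (Y(t, E) = -sqrt(E + 6)/3 = -sqrt(6 + E)/3)
w(T) = 72/T
f = -6083 (f = 3 - (-94 + 103*60) = 3 - (-94 + 6180) = 3 - 1*6086 = 3 - 6086 = -6083)
w(Y(4, v(6))) - f = 72/((-sqrt(6 - 5)/3)) - 1*(-6083) = 72/((-sqrt(1)/3)) + 6083 = 72/((-1/3*1)) + 6083 = 72/(-1/3) + 6083 = 72*(-3) + 6083 = -216 + 6083 = 5867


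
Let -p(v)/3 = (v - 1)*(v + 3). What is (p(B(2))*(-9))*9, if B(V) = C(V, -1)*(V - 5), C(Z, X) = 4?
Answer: 28431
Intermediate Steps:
B(V) = -20 + 4*V (B(V) = 4*(V - 5) = 4*(-5 + V) = -20 + 4*V)
p(v) = -3*(-1 + v)*(3 + v) (p(v) = -3*(v - 1)*(v + 3) = -3*(-1 + v)*(3 + v))
(p(B(2))*(-9))*9 = ((9 - 6*(-20 + 4*2) - 3*(-20 + 4*2)²)*(-9))*9 = ((9 - 6*(-20 + 8) - 3*(-20 + 8)²)*(-9))*9 = ((9 - 6*(-12) - 3*(-12)²)*(-9))*9 = ((9 + 72 - 3*144)*(-9))*9 = ((9 + 72 - 432)*(-9))*9 = -351*(-9)*9 = 3159*9 = 28431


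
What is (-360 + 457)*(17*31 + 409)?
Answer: 90792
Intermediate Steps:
(-360 + 457)*(17*31 + 409) = 97*(527 + 409) = 97*936 = 90792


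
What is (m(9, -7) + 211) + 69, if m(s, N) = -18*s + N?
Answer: 111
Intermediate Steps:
m(s, N) = N - 18*s
(m(9, -7) + 211) + 69 = ((-7 - 18*9) + 211) + 69 = ((-7 - 162) + 211) + 69 = (-169 + 211) + 69 = 42 + 69 = 111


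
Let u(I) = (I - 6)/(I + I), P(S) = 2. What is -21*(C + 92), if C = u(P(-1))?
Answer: -1911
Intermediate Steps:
u(I) = (-6 + I)/(2*I) (u(I) = (-6 + I)/((2*I)) = (-6 + I)*(1/(2*I)) = (-6 + I)/(2*I))
C = -1 (C = (½)*(-6 + 2)/2 = (½)*(½)*(-4) = -1)
-21*(C + 92) = -21*(-1 + 92) = -21*91 = -1911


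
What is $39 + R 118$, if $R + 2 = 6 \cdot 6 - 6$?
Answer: $3343$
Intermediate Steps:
$R = 28$ ($R = -2 + \left(6 \cdot 6 - 6\right) = -2 + \left(36 - 6\right) = -2 + 30 = 28$)
$39 + R 118 = 39 + 28 \cdot 118 = 39 + 3304 = 3343$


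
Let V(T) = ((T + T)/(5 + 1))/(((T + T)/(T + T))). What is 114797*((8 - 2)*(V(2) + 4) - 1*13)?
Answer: 1721955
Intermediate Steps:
V(T) = T/3 (V(T) = ((2*T)/6)/(((2*T)/((2*T)))) = ((2*T)*(1/6))/(((2*T)*(1/(2*T)))) = (T/3)/1 = (T/3)*1 = T/3)
114797*((8 - 2)*(V(2) + 4) - 1*13) = 114797*((8 - 2)*((1/3)*2 + 4) - 1*13) = 114797*(6*(2/3 + 4) - 13) = 114797*(6*(14/3) - 13) = 114797*(28 - 13) = 114797*15 = 1721955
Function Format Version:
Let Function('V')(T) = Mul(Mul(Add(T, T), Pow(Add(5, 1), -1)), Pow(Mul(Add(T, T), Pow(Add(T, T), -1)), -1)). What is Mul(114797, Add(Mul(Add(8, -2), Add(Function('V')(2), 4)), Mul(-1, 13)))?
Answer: 1721955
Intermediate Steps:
Function('V')(T) = Mul(Rational(1, 3), T) (Function('V')(T) = Mul(Mul(Mul(2, T), Pow(6, -1)), Pow(Mul(Mul(2, T), Pow(Mul(2, T), -1)), -1)) = Mul(Mul(Mul(2, T), Rational(1, 6)), Pow(Mul(Mul(2, T), Mul(Rational(1, 2), Pow(T, -1))), -1)) = Mul(Mul(Rational(1, 3), T), Pow(1, -1)) = Mul(Mul(Rational(1, 3), T), 1) = Mul(Rational(1, 3), T))
Mul(114797, Add(Mul(Add(8, -2), Add(Function('V')(2), 4)), Mul(-1, 13))) = Mul(114797, Add(Mul(Add(8, -2), Add(Mul(Rational(1, 3), 2), 4)), Mul(-1, 13))) = Mul(114797, Add(Mul(6, Add(Rational(2, 3), 4)), -13)) = Mul(114797, Add(Mul(6, Rational(14, 3)), -13)) = Mul(114797, Add(28, -13)) = Mul(114797, 15) = 1721955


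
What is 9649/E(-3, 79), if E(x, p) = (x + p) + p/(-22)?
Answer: 212278/1593 ≈ 133.26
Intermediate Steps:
E(x, p) = x + 21*p/22 (E(x, p) = (p + x) + p*(-1/22) = (p + x) - p/22 = x + 21*p/22)
9649/E(-3, 79) = 9649/(-3 + (21/22)*79) = 9649/(-3 + 1659/22) = 9649/(1593/22) = 9649*(22/1593) = 212278/1593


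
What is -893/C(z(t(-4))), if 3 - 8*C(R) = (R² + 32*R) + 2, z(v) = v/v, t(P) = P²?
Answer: 893/4 ≈ 223.25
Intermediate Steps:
z(v) = 1
C(R) = ⅛ - 4*R - R²/8 (C(R) = 3/8 - ((R² + 32*R) + 2)/8 = 3/8 - (2 + R² + 32*R)/8 = 3/8 + (-¼ - 4*R - R²/8) = ⅛ - 4*R - R²/8)
-893/C(z(t(-4))) = -893/(⅛ - 4*1 - ⅛*1²) = -893/(⅛ - 4 - ⅛*1) = -893/(⅛ - 4 - ⅛) = -893/(-4) = -893*(-¼) = 893/4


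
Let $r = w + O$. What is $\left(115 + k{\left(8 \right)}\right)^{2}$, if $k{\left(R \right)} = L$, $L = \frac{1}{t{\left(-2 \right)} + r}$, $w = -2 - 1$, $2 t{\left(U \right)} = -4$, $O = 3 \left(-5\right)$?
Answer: $\frac{5285401}{400} \approx 13214.0$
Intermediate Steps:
$O = -15$
$t{\left(U \right)} = -2$ ($t{\left(U \right)} = \frac{1}{2} \left(-4\right) = -2$)
$w = -3$
$r = -18$ ($r = -3 - 15 = -18$)
$L = - \frac{1}{20}$ ($L = \frac{1}{-2 - 18} = \frac{1}{-20} = - \frac{1}{20} \approx -0.05$)
$k{\left(R \right)} = - \frac{1}{20}$
$\left(115 + k{\left(8 \right)}\right)^{2} = \left(115 - \frac{1}{20}\right)^{2} = \left(\frac{2299}{20}\right)^{2} = \frac{5285401}{400}$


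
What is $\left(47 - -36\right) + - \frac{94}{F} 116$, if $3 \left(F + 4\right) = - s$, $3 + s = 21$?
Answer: $\frac{5867}{5} \approx 1173.4$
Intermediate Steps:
$s = 18$ ($s = -3 + 21 = 18$)
$F = -10$ ($F = -4 + \frac{\left(-1\right) 18}{3} = -4 + \frac{1}{3} \left(-18\right) = -4 - 6 = -10$)
$\left(47 - -36\right) + - \frac{94}{F} 116 = \left(47 - -36\right) + - \frac{94}{-10} \cdot 116 = \left(47 + 36\right) + \left(-94\right) \left(- \frac{1}{10}\right) 116 = 83 + \frac{47}{5} \cdot 116 = 83 + \frac{5452}{5} = \frac{5867}{5}$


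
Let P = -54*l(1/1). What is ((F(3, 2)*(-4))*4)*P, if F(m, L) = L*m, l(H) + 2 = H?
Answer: -5184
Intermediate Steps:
l(H) = -2 + H
P = 54 (P = -54*(-2 + 1/1) = -54*(-2 + 1) = -54*(-1) = 54)
((F(3, 2)*(-4))*4)*P = (((2*3)*(-4))*4)*54 = ((6*(-4))*4)*54 = -24*4*54 = -96*54 = -5184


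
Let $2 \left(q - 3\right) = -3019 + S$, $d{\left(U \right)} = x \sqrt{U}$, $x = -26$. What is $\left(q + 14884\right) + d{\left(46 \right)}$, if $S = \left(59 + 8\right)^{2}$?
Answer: $15622 - 26 \sqrt{46} \approx 15446.0$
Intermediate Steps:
$S = 4489$ ($S = 67^{2} = 4489$)
$d{\left(U \right)} = - 26 \sqrt{U}$
$q = 738$ ($q = 3 + \frac{-3019 + 4489}{2} = 3 + \frac{1}{2} \cdot 1470 = 3 + 735 = 738$)
$\left(q + 14884\right) + d{\left(46 \right)} = \left(738 + 14884\right) - 26 \sqrt{46} = 15622 - 26 \sqrt{46}$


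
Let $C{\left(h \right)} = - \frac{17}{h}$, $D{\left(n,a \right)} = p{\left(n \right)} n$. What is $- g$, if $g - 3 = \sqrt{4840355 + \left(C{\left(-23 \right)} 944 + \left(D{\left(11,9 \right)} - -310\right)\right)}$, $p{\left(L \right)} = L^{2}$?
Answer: $-3 - \frac{2 \sqrt{640446247}}{23} \approx -2203.6$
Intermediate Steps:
$D{\left(n,a \right)} = n^{3}$ ($D{\left(n,a \right)} = n^{2} n = n^{3}$)
$g = 3 + \frac{2 \sqrt{640446247}}{23}$ ($g = 3 + \sqrt{4840355 - \left(-310 - 1331 - - \frac{17}{-23} \cdot 944\right)} = 3 + \sqrt{4840355 + \left(\left(-17\right) \left(- \frac{1}{23}\right) 944 + \left(1331 + 310\right)\right)} = 3 + \sqrt{4840355 + \left(\frac{17}{23} \cdot 944 + 1641\right)} = 3 + \sqrt{4840355 + \left(\frac{16048}{23} + 1641\right)} = 3 + \sqrt{4840355 + \frac{53791}{23}} = 3 + \sqrt{\frac{111381956}{23}} = 3 + \frac{2 \sqrt{640446247}}{23} \approx 2203.6$)
$- g = - (3 + \frac{2 \sqrt{640446247}}{23}) = -3 - \frac{2 \sqrt{640446247}}{23}$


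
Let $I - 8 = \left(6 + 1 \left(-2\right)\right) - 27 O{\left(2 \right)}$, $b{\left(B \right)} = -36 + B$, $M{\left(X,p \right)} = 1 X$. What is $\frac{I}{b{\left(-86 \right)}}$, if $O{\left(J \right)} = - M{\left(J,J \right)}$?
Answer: $- \frac{33}{61} \approx -0.54098$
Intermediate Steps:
$M{\left(X,p \right)} = X$
$O{\left(J \right)} = - J$
$I = 66$ ($I = 8 + \left(\left(6 + 1 \left(-2\right)\right) - 27 \left(\left(-1\right) 2\right)\right) = 8 + \left(\left(6 - 2\right) - -54\right) = 8 + \left(4 + 54\right) = 8 + 58 = 66$)
$\frac{I}{b{\left(-86 \right)}} = \frac{66}{-36 - 86} = \frac{66}{-122} = 66 \left(- \frac{1}{122}\right) = - \frac{33}{61}$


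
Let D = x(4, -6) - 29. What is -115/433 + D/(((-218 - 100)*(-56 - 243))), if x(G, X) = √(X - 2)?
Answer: -10946987/41170506 + I*√2/47541 ≈ -0.26589 + 2.9747e-5*I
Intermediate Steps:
x(G, X) = √(-2 + X)
D = -29 + 2*I*√2 (D = √(-2 - 6) - 29 = √(-8) - 29 = 2*I*√2 - 29 = -29 + 2*I*√2 ≈ -29.0 + 2.8284*I)
-115/433 + D/(((-218 - 100)*(-56 - 243))) = -115/433 + (-29 + 2*I*√2)/(((-218 - 100)*(-56 - 243))) = -115*1/433 + (-29 + 2*I*√2)/((-318*(-299))) = -115/433 + (-29 + 2*I*√2)/95082 = -115/433 + (-29 + 2*I*√2)*(1/95082) = -115/433 + (-29/95082 + I*√2/47541) = -10946987/41170506 + I*√2/47541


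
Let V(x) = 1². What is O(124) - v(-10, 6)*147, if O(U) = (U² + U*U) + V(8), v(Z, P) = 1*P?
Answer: 29871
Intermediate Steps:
v(Z, P) = P
V(x) = 1
O(U) = 1 + 2*U² (O(U) = (U² + U*U) + 1 = (U² + U²) + 1 = 2*U² + 1 = 1 + 2*U²)
O(124) - v(-10, 6)*147 = (1 + 2*124²) - 6*147 = (1 + 2*15376) - 1*882 = (1 + 30752) - 882 = 30753 - 882 = 29871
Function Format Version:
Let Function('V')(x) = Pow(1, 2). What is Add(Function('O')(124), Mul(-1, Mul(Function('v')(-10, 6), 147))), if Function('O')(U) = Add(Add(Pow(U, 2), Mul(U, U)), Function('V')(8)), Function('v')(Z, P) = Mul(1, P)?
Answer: 29871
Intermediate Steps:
Function('v')(Z, P) = P
Function('V')(x) = 1
Function('O')(U) = Add(1, Mul(2, Pow(U, 2))) (Function('O')(U) = Add(Add(Pow(U, 2), Mul(U, U)), 1) = Add(Add(Pow(U, 2), Pow(U, 2)), 1) = Add(Mul(2, Pow(U, 2)), 1) = Add(1, Mul(2, Pow(U, 2))))
Add(Function('O')(124), Mul(-1, Mul(Function('v')(-10, 6), 147))) = Add(Add(1, Mul(2, Pow(124, 2))), Mul(-1, Mul(6, 147))) = Add(Add(1, Mul(2, 15376)), Mul(-1, 882)) = Add(Add(1, 30752), -882) = Add(30753, -882) = 29871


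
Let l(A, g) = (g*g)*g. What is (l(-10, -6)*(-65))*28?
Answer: 393120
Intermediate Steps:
l(A, g) = g³ (l(A, g) = g²*g = g³)
(l(-10, -6)*(-65))*28 = ((-6)³*(-65))*28 = -216*(-65)*28 = 14040*28 = 393120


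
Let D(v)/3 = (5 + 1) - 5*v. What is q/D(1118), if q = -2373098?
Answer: 1186549/8376 ≈ 141.66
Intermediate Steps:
D(v) = 18 - 15*v (D(v) = 3*((5 + 1) - 5*v) = 3*(6 - 5*v) = 18 - 15*v)
q/D(1118) = -2373098/(18 - 15*1118) = -2373098/(18 - 16770) = -2373098/(-16752) = -2373098*(-1/16752) = 1186549/8376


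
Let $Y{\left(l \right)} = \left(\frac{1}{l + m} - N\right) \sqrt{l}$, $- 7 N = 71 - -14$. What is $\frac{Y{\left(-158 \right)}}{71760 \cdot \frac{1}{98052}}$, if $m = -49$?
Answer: $\frac{35927887 i \sqrt{158}}{2166255} \approx 208.47 i$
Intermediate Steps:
$N = - \frac{85}{7}$ ($N = - \frac{71 - -14}{7} = - \frac{71 + 14}{7} = \left(- \frac{1}{7}\right) 85 = - \frac{85}{7} \approx -12.143$)
$Y{\left(l \right)} = \sqrt{l} \left(\frac{85}{7} + \frac{1}{-49 + l}\right)$ ($Y{\left(l \right)} = \left(\frac{1}{l - 49} - - \frac{85}{7}\right) \sqrt{l} = \left(\frac{1}{-49 + l} + \frac{85}{7}\right) \sqrt{l} = \left(\frac{85}{7} + \frac{1}{-49 + l}\right) \sqrt{l} = \sqrt{l} \left(\frac{85}{7} + \frac{1}{-49 + l}\right)$)
$\frac{Y{\left(-158 \right)}}{71760 \cdot \frac{1}{98052}} = \frac{\frac{1}{7} \sqrt{-158} \frac{1}{-49 - 158} \left(-4158 + 85 \left(-158\right)\right)}{71760 \cdot \frac{1}{98052}} = \frac{\frac{1}{7} i \sqrt{158} \frac{1}{-207} \left(-4158 - 13430\right)}{71760 \cdot \frac{1}{98052}} = \frac{\frac{1}{7} i \sqrt{158} \left(- \frac{1}{207}\right) \left(-17588\right)}{\frac{5980}{8171}} = \frac{17588 i \sqrt{158}}{1449} \cdot \frac{8171}{5980} = \frac{35927887 i \sqrt{158}}{2166255}$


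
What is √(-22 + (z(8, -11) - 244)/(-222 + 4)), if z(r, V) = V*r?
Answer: 6*I*√6758/109 ≈ 4.5252*I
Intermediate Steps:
√(-22 + (z(8, -11) - 244)/(-222 + 4)) = √(-22 + (-11*8 - 244)/(-222 + 4)) = √(-22 + (-88 - 244)/(-218)) = √(-22 - 332*(-1/218)) = √(-22 + 166/109) = √(-2232/109) = 6*I*√6758/109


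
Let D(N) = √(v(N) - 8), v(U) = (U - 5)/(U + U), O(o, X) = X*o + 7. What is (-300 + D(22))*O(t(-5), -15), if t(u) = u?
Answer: -24600 + 41*I*√3685/11 ≈ -24600.0 + 226.26*I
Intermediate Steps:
O(o, X) = 7 + X*o
v(U) = (-5 + U)/(2*U) (v(U) = (-5 + U)/((2*U)) = (-5 + U)*(1/(2*U)) = (-5 + U)/(2*U))
D(N) = √(-8 + (-5 + N)/(2*N)) (D(N) = √((-5 + N)/(2*N) - 8) = √(-8 + (-5 + N)/(2*N)))
(-300 + D(22))*O(t(-5), -15) = (-300 + √(-30 - 10/22)/2)*(7 - 15*(-5)) = (-300 + √(-30 - 10*1/22)/2)*(7 + 75) = (-300 + √(-30 - 5/11)/2)*82 = (-300 + √(-335/11)/2)*82 = (-300 + (I*√3685/11)/2)*82 = (-300 + I*√3685/22)*82 = -24600 + 41*I*√3685/11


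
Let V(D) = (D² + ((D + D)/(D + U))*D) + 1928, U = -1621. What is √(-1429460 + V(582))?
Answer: 4*I*√73505935590/1039 ≈ 1043.8*I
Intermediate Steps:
V(D) = 1928 + D² + 2*D²/(-1621 + D) (V(D) = (D² + ((D + D)/(D - 1621))*D) + 1928 = (D² + ((2*D)/(-1621 + D))*D) + 1928 = (D² + (2*D/(-1621 + D))*D) + 1928 = (D² + 2*D²/(-1621 + D)) + 1928 = 1928 + D² + 2*D²/(-1621 + D))
√(-1429460 + V(582)) = √(-1429460 + (-3125288 + 582³ - 1619*582² + 1928*582)/(-1621 + 582)) = √(-1429460 + (-3125288 + 197137368 - 1619*338724 + 1122096)/(-1039)) = √(-1429460 - (-3125288 + 197137368 - 548394156 + 1122096)/1039) = √(-1429460 - 1/1039*(-353259980)) = √(-1429460 + 353259980/1039) = √(-1131948960/1039) = 4*I*√73505935590/1039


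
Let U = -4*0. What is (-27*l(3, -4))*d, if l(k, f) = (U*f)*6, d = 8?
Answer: 0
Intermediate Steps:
U = 0
l(k, f) = 0 (l(k, f) = (0*f)*6 = 0*6 = 0)
(-27*l(3, -4))*d = -27*0*8 = 0*8 = 0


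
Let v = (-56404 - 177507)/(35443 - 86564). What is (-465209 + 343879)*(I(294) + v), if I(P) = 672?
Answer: -4196467766590/51121 ≈ -8.2089e+7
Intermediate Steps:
v = 233911/51121 (v = -233911/(-51121) = -233911*(-1/51121) = 233911/51121 ≈ 4.5756)
(-465209 + 343879)*(I(294) + v) = (-465209 + 343879)*(672 + 233911/51121) = -121330*34587223/51121 = -4196467766590/51121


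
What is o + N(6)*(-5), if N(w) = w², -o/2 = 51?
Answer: -282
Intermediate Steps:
o = -102 (o = -2*51 = -102)
o + N(6)*(-5) = -102 + 6²*(-5) = -102 + 36*(-5) = -102 - 180 = -282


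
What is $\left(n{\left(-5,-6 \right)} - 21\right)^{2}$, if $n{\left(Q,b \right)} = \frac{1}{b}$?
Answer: $\frac{16129}{36} \approx 448.03$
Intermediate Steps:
$\left(n{\left(-5,-6 \right)} - 21\right)^{2} = \left(\frac{1}{-6} - 21\right)^{2} = \left(- \frac{1}{6} - 21\right)^{2} = \left(- \frac{127}{6}\right)^{2} = \frac{16129}{36}$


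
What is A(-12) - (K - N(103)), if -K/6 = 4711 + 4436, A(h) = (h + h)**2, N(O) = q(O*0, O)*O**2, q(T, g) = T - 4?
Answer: 13022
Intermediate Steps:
q(T, g) = -4 + T
N(O) = -4*O**2 (N(O) = (-4 + O*0)*O**2 = (-4 + 0)*O**2 = -4*O**2)
A(h) = 4*h**2 (A(h) = (2*h)**2 = 4*h**2)
K = -54882 (K = -6*(4711 + 4436) = -6*9147 = -54882)
A(-12) - (K - N(103)) = 4*(-12)**2 - (-54882 - (-4)*103**2) = 4*144 - (-54882 - (-4)*10609) = 576 - (-54882 - 1*(-42436)) = 576 - (-54882 + 42436) = 576 - 1*(-12446) = 576 + 12446 = 13022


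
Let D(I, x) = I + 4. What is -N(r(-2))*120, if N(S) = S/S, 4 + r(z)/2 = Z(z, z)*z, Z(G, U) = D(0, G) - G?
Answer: -120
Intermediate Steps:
D(I, x) = 4 + I
Z(G, U) = 4 - G (Z(G, U) = (4 + 0) - G = 4 - G)
r(z) = -8 + 2*z*(4 - z) (r(z) = -8 + 2*((4 - z)*z) = -8 + 2*(z*(4 - z)) = -8 + 2*z*(4 - z))
N(S) = 1
-N(r(-2))*120 = -1*1*120 = -1*120 = -120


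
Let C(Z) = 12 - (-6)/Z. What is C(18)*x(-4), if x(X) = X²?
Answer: 592/3 ≈ 197.33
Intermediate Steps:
C(Z) = 12 + 6/Z
C(18)*x(-4) = (12 + 6/18)*(-4)² = (12 + 6*(1/18))*16 = (12 + ⅓)*16 = (37/3)*16 = 592/3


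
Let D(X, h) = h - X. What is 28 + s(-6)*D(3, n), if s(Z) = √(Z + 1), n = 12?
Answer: 28 + 9*I*√5 ≈ 28.0 + 20.125*I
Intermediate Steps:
s(Z) = √(1 + Z)
28 + s(-6)*D(3, n) = 28 + √(1 - 6)*(12 - 1*3) = 28 + √(-5)*(12 - 3) = 28 + (I*√5)*9 = 28 + 9*I*√5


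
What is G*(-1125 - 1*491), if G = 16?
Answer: -25856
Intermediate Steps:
G*(-1125 - 1*491) = 16*(-1125 - 1*491) = 16*(-1125 - 491) = 16*(-1616) = -25856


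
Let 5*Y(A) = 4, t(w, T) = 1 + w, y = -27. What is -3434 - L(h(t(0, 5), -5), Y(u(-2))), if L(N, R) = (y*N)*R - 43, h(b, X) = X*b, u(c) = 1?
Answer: -3499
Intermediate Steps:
Y(A) = ⅘ (Y(A) = (⅕)*4 = ⅘)
L(N, R) = -43 - 27*N*R (L(N, R) = (-27*N)*R - 43 = -27*N*R - 43 = -43 - 27*N*R)
-3434 - L(h(t(0, 5), -5), Y(u(-2))) = -3434 - (-43 - 27*(-5*(1 + 0))*⅘) = -3434 - (-43 - 27*(-5*1)*⅘) = -3434 - (-43 - 27*(-5)*⅘) = -3434 - (-43 + 108) = -3434 - 1*65 = -3434 - 65 = -3499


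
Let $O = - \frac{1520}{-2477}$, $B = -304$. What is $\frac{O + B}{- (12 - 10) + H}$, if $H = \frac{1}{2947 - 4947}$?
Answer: $\frac{1502976000}{9910477} \approx 151.66$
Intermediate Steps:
$H = - \frac{1}{2000}$ ($H = \frac{1}{-2000} = - \frac{1}{2000} \approx -0.0005$)
$O = \frac{1520}{2477}$ ($O = \left(-1520\right) \left(- \frac{1}{2477}\right) = \frac{1520}{2477} \approx 0.61365$)
$\frac{O + B}{- (12 - 10) + H} = \frac{\frac{1520}{2477} - 304}{- (12 - 10) - \frac{1}{2000}} = - \frac{751488}{2477 \left(\left(-1\right) 2 - \frac{1}{2000}\right)} = - \frac{751488}{2477 \left(-2 - \frac{1}{2000}\right)} = - \frac{751488}{2477 \left(- \frac{4001}{2000}\right)} = \left(- \frac{751488}{2477}\right) \left(- \frac{2000}{4001}\right) = \frac{1502976000}{9910477}$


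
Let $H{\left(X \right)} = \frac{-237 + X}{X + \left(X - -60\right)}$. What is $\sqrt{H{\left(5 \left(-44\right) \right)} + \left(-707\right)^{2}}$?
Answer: $\frac{\sqrt{18044592315}}{190} \approx 707.0$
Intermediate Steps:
$H{\left(X \right)} = \frac{-237 + X}{60 + 2 X}$ ($H{\left(X \right)} = \frac{-237 + X}{X + \left(X + 60\right)} = \frac{-237 + X}{X + \left(60 + X\right)} = \frac{-237 + X}{60 + 2 X}$)
$\sqrt{H{\left(5 \left(-44\right) \right)} + \left(-707\right)^{2}} = \sqrt{\frac{-237 + 5 \left(-44\right)}{2 \left(30 + 5 \left(-44\right)\right)} + \left(-707\right)^{2}} = \sqrt{\frac{-237 - 220}{2 \left(30 - 220\right)} + 499849} = \sqrt{\frac{1}{2} \frac{1}{-190} \left(-457\right) + 499849} = \sqrt{\frac{1}{2} \left(- \frac{1}{190}\right) \left(-457\right) + 499849} = \sqrt{\frac{457}{380} + 499849} = \sqrt{\frac{189943077}{380}} = \frac{\sqrt{18044592315}}{190}$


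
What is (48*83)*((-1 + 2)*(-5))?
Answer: -19920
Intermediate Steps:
(48*83)*((-1 + 2)*(-5)) = 3984*(1*(-5)) = 3984*(-5) = -19920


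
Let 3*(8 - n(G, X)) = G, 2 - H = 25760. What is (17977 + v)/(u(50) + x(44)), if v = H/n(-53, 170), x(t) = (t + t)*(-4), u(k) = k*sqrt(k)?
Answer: 5227820/959 + 163369375*sqrt(2)/42196 ≈ 10927.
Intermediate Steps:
H = -25758 (H = 2 - 1*25760 = 2 - 25760 = -25758)
n(G, X) = 8 - G/3
u(k) = k**(3/2)
x(t) = -8*t (x(t) = (2*t)*(-4) = -8*t)
v = -77274/77 (v = -25758/(8 - 1/3*(-53)) = -25758/(8 + 53/3) = -25758/77/3 = -25758*3/77 = -77274/77 ≈ -1003.6)
(17977 + v)/(u(50) + x(44)) = (17977 - 77274/77)/(50**(3/2) - 8*44) = 1306955/(77*(250*sqrt(2) - 352)) = 1306955/(77*(-352 + 250*sqrt(2)))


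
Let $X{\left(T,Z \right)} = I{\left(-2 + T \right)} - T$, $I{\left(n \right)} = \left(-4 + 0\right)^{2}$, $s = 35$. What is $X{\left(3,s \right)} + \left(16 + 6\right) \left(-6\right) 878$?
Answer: $-115883$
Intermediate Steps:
$I{\left(n \right)} = 16$ ($I{\left(n \right)} = \left(-4\right)^{2} = 16$)
$X{\left(T,Z \right)} = 16 - T$
$X{\left(3,s \right)} + \left(16 + 6\right) \left(-6\right) 878 = \left(16 - 3\right) + \left(16 + 6\right) \left(-6\right) 878 = \left(16 - 3\right) + 22 \left(-6\right) 878 = 13 - 115896 = -115883$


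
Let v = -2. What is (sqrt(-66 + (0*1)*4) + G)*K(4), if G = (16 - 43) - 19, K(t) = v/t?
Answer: 23 - I*sqrt(66)/2 ≈ 23.0 - 4.062*I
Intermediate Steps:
K(t) = -2/t
G = -46 (G = -27 - 19 = -46)
(sqrt(-66 + (0*1)*4) + G)*K(4) = (sqrt(-66 + (0*1)*4) - 46)*(-2/4) = (sqrt(-66 + 0*4) - 46)*(-2*1/4) = (sqrt(-66 + 0) - 46)*(-1/2) = (sqrt(-66) - 46)*(-1/2) = (I*sqrt(66) - 46)*(-1/2) = (-46 + I*sqrt(66))*(-1/2) = 23 - I*sqrt(66)/2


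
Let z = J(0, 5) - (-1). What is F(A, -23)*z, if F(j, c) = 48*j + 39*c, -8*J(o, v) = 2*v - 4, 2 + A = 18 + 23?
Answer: 975/4 ≈ 243.75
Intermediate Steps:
A = 39 (A = -2 + (18 + 23) = -2 + 41 = 39)
J(o, v) = ½ - v/4 (J(o, v) = -(2*v - 4)/8 = -(-4 + 2*v)/8 = ½ - v/4)
F(j, c) = 39*c + 48*j
z = ¼ (z = (½ - ¼*5) - (-1) = (½ - 5/4) - 1*(-1) = -¾ + 1 = ¼ ≈ 0.25000)
F(A, -23)*z = (39*(-23) + 48*39)*(¼) = (-897 + 1872)*(¼) = 975*(¼) = 975/4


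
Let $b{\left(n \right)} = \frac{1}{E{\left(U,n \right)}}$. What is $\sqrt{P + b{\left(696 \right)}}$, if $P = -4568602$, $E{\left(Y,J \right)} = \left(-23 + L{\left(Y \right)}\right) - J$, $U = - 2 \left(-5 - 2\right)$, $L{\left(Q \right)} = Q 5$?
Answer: $\frac{i \sqrt{1924299731651}}{649} \approx 2137.4 i$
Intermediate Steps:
$L{\left(Q \right)} = 5 Q$
$U = 14$ ($U = \left(-2\right) \left(-7\right) = 14$)
$E{\left(Y,J \right)} = -23 - J + 5 Y$ ($E{\left(Y,J \right)} = \left(-23 + 5 Y\right) - J = -23 - J + 5 Y$)
$b{\left(n \right)} = \frac{1}{47 - n}$ ($b{\left(n \right)} = \frac{1}{-23 - n + 5 \cdot 14} = \frac{1}{-23 - n + 70} = \frac{1}{47 - n}$)
$\sqrt{P + b{\left(696 \right)}} = \sqrt{-4568602 - \frac{1}{-47 + 696}} = \sqrt{-4568602 - \frac{1}{649}} = \sqrt{- \frac{2965022699}{649}} = \frac{i \sqrt{1924299731651}}{649}$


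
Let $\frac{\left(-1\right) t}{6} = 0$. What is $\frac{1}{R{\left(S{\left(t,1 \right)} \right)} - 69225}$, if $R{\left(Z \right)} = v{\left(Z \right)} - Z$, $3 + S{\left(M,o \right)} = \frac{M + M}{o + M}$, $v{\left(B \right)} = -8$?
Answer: $- \frac{1}{69230} \approx -1.4445 \cdot 10^{-5}$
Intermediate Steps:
$t = 0$ ($t = \left(-6\right) 0 = 0$)
$S{\left(M,o \right)} = -3 + \frac{2 M}{M + o}$ ($S{\left(M,o \right)} = -3 + \frac{M + M}{o + M} = -3 + \frac{2 M}{M + o}$)
$R{\left(Z \right)} = -8 - Z$
$\frac{1}{R{\left(S{\left(t,1 \right)} \right)} - 69225} = \frac{1}{\left(-8 - \frac{\left(-1\right) 0 - 3}{0 + 1}\right) - 69225} = \frac{1}{\left(-8 - \frac{0 - 3}{1}\right) - 69225} = \frac{1}{\left(-8 - 1 \left(-3\right)\right) - 69225} = \frac{1}{\left(-8 - -3\right) - 69225} = \frac{1}{\left(-8 + 3\right) - 69225} = \frac{1}{-5 - 69225} = \frac{1}{-69230} = - \frac{1}{69230}$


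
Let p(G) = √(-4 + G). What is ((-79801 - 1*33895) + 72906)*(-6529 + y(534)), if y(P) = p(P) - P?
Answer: 288099770 - 40790*√530 ≈ 2.8716e+8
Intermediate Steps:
y(P) = √(-4 + P) - P
((-79801 - 1*33895) + 72906)*(-6529 + y(534)) = ((-79801 - 1*33895) + 72906)*(-6529 + (√(-4 + 534) - 1*534)) = ((-79801 - 33895) + 72906)*(-6529 + (√530 - 534)) = (-113696 + 72906)*(-6529 + (-534 + √530)) = -40790*(-7063 + √530) = 288099770 - 40790*√530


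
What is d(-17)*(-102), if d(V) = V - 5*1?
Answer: 2244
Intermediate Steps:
d(V) = -5 + V (d(V) = V - 5 = -5 + V)
d(-17)*(-102) = (-5 - 17)*(-102) = -22*(-102) = 2244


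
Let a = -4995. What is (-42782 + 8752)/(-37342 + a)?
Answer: 34030/42337 ≈ 0.80379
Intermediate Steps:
(-42782 + 8752)/(-37342 + a) = (-42782 + 8752)/(-37342 - 4995) = -34030/(-42337) = -34030*(-1/42337) = 34030/42337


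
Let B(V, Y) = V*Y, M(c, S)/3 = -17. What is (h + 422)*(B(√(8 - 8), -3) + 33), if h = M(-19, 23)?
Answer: 12243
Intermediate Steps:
M(c, S) = -51 (M(c, S) = 3*(-17) = -51)
h = -51
(h + 422)*(B(√(8 - 8), -3) + 33) = (-51 + 422)*(√(8 - 8)*(-3) + 33) = 371*(√0*(-3) + 33) = 371*(0*(-3) + 33) = 371*(0 + 33) = 371*33 = 12243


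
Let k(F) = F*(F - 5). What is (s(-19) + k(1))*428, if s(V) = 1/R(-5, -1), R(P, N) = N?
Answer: -2140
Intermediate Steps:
k(F) = F*(-5 + F)
s(V) = -1 (s(V) = 1/(-1) = -1)
(s(-19) + k(1))*428 = (-1 + 1*(-5 + 1))*428 = (-1 + 1*(-4))*428 = (-1 - 4)*428 = -5*428 = -2140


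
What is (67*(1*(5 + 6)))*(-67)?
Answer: -49379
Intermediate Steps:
(67*(1*(5 + 6)))*(-67) = (67*(1*11))*(-67) = (67*11)*(-67) = 737*(-67) = -49379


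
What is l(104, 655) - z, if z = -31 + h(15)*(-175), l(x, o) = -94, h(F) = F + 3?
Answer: 3087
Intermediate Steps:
h(F) = 3 + F
z = -3181 (z = -31 + (3 + 15)*(-175) = -31 + 18*(-175) = -31 - 3150 = -3181)
l(104, 655) - z = -94 - 1*(-3181) = -94 + 3181 = 3087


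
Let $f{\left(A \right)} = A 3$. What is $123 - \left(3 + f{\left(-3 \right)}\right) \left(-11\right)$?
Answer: $57$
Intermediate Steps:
$f{\left(A \right)} = 3 A$
$123 - \left(3 + f{\left(-3 \right)}\right) \left(-11\right) = 123 - \left(3 + 3 \left(-3\right)\right) \left(-11\right) = 123 - \left(3 - 9\right) \left(-11\right) = 123 - \left(-6\right) \left(-11\right) = 123 - 66 = 57$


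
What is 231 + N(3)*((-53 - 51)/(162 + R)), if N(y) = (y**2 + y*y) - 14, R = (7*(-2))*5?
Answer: 5209/23 ≈ 226.48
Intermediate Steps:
R = -70 (R = -14*5 = -70)
N(y) = -14 + 2*y**2 (N(y) = (y**2 + y**2) - 14 = 2*y**2 - 14 = -14 + 2*y**2)
231 + N(3)*((-53 - 51)/(162 + R)) = 231 + (-14 + 2*3**2)*((-53 - 51)/(162 - 70)) = 231 + (-14 + 2*9)*(-104/92) = 231 + (-14 + 18)*(-104*1/92) = 231 + 4*(-26/23) = 231 - 104/23 = 5209/23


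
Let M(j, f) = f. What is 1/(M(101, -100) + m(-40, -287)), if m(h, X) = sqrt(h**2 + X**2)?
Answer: 100/73969 + sqrt(83969)/73969 ≈ 0.0052694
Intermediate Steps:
m(h, X) = sqrt(X**2 + h**2)
1/(M(101, -100) + m(-40, -287)) = 1/(-100 + sqrt((-287)**2 + (-40)**2)) = 1/(-100 + sqrt(82369 + 1600)) = 1/(-100 + sqrt(83969))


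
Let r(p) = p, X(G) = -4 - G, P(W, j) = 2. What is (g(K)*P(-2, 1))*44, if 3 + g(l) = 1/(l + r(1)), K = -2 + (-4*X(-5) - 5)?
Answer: -1364/5 ≈ -272.80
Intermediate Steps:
K = -11 (K = -2 + (-4*(-4 - 1*(-5)) - 5) = -2 + (-4*(-4 + 5) - 5) = -2 + (-4*1 - 5) = -2 + (-4 - 5) = -2 - 9 = -11)
g(l) = -3 + 1/(1 + l) (g(l) = -3 + 1/(l + 1) = -3 + 1/(1 + l))
(g(K)*P(-2, 1))*44 = (((-2 - 3*(-11))/(1 - 11))*2)*44 = (((-2 + 33)/(-10))*2)*44 = (-⅒*31*2)*44 = -31/10*2*44 = -31/5*44 = -1364/5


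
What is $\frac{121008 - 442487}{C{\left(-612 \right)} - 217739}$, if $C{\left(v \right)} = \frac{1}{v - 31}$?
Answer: $\frac{206710997}{140006178} \approx 1.4764$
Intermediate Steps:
$C{\left(v \right)} = \frac{1}{-31 + v}$
$\frac{121008 - 442487}{C{\left(-612 \right)} - 217739} = \frac{121008 - 442487}{\frac{1}{-31 - 612} - 217739} = - \frac{321479}{\frac{1}{-643} - 217739} = - \frac{321479}{- \frac{1}{643} - 217739} = - \frac{321479}{- \frac{140006178}{643}} = \left(-321479\right) \left(- \frac{643}{140006178}\right) = \frac{206710997}{140006178}$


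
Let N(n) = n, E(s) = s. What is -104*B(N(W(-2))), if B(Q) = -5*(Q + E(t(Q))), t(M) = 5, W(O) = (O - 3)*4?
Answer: -7800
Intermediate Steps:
W(O) = -12 + 4*O (W(O) = (-3 + O)*4 = -12 + 4*O)
B(Q) = -25 - 5*Q (B(Q) = -5*(Q + 5) = -5*(5 + Q) = -25 - 5*Q)
-104*B(N(W(-2))) = -104*(-25 - 5*(-12 + 4*(-2))) = -104*(-25 - 5*(-12 - 8)) = -104*(-25 - 5*(-20)) = -104*(-25 + 100) = -104*75 = -7800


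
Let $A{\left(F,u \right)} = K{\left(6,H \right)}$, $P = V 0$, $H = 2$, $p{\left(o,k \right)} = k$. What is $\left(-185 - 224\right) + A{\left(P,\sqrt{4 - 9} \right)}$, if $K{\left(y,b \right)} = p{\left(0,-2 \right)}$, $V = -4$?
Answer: $-411$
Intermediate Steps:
$P = 0$ ($P = \left(-4\right) 0 = 0$)
$K{\left(y,b \right)} = -2$
$A{\left(F,u \right)} = -2$
$\left(-185 - 224\right) + A{\left(P,\sqrt{4 - 9} \right)} = \left(-185 - 224\right) - 2 = -409 - 2 = -411$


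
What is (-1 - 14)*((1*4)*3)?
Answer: -180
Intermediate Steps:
(-1 - 14)*((1*4)*3) = -60*3 = -15*12 = -180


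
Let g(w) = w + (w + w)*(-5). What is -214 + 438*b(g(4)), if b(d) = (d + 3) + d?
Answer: -30436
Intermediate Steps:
g(w) = -9*w (g(w) = w + (2*w)*(-5) = w - 10*w = -9*w)
b(d) = 3 + 2*d (b(d) = (3 + d) + d = 3 + 2*d)
-214 + 438*b(g(4)) = -214 + 438*(3 + 2*(-9*4)) = -214 + 438*(3 + 2*(-36)) = -214 + 438*(3 - 72) = -214 + 438*(-69) = -214 - 30222 = -30436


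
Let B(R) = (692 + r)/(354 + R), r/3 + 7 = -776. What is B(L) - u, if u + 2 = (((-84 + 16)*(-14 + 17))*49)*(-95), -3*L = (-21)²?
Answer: -196572583/207 ≈ -9.4963e+5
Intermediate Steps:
L = -147 (L = -⅓*(-21)² = -⅓*441 = -147)
r = -2349 (r = -21 + 3*(-776) = -21 - 2328 = -2349)
B(R) = -1657/(354 + R) (B(R) = (692 - 2349)/(354 + R) = -1657/(354 + R))
u = 949618 (u = -2 + (((-84 + 16)*(-14 + 17))*49)*(-95) = -2 + (-68*3*49)*(-95) = -2 - 204*49*(-95) = -2 - 9996*(-95) = -2 + 949620 = 949618)
B(L) - u = -1657/(354 - 147) - 1*949618 = -1657/207 - 949618 = -196572583/207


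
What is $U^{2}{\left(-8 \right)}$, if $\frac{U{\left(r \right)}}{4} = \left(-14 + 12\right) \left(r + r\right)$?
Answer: $16384$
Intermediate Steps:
$U{\left(r \right)} = - 16 r$ ($U{\left(r \right)} = 4 \left(-14 + 12\right) \left(r + r\right) = 4 \left(- 2 \cdot 2 r\right) = 4 \left(- 4 r\right) = - 16 r$)
$U^{2}{\left(-8 \right)} = \left(\left(-16\right) \left(-8\right)\right)^{2} = 128^{2} = 16384$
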